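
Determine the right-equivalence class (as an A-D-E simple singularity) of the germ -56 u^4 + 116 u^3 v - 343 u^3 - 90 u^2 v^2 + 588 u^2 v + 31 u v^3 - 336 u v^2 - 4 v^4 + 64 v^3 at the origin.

E_{7}

The Hessian of f at 0 has rank 0. Corank 2; j^3 = -(7*u - 4*v)^3 is a perfect cube, so E-series; the 4-jet and mu = 7 give E_7.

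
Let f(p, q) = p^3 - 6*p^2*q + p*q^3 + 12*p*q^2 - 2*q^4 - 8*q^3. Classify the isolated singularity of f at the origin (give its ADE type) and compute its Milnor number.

Type E7, Milnor number mu = 7.

The Hessian of f at 0 is [[0, 0], [0, 0]] with rank 0, so corank 2. A Groebner basis of the Jacobian ideal J(f) in C{p,q} is {p^3 - 6*p^2*q - 48*p^2 + 192*p*q - 192*q^2, 6*p^2 + p*q^2 - 24*p*q + 24*q^2, 3*p^2 - 12*p*q + q^3 + 12*q^2}; counting standard monomials gives mu = 7. Corank 2; j^3 = (p - 2*q)^3 is a perfect cube, so E-series; the 4-jet and mu = 7 give E_7.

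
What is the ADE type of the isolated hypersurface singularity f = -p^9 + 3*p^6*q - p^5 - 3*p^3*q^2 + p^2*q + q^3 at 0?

D_4

The Hessian of f at 0 is [[0, 0], [0, 0]] with rank 0, so corank 2. A Groebner basis of the Jacobian ideal J(f) in C{p,q} is {q^3, p^2 + 3*q^2, p*q}; counting standard monomials gives mu = 4. Corank 2; j^3 = q*(p^2 + q^2) splits into three distinct lines over C (the quadratic factor has nonzero discriminant), so D_4.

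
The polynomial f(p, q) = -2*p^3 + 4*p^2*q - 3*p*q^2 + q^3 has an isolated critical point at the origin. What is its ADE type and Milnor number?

Type D_4, Milnor number mu = 4.

The Hessian of f at 0 has rank 0. Corank 2; j^3 = -(p - q)*(2*p^2 - 2*p*q + q^2) splits into three distinct lines over C (the quadratic factor has nonzero discriminant), so D_4.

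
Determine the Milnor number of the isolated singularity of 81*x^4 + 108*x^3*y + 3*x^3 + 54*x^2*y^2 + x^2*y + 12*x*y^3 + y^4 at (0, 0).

5

The Hessian of f at 0 is [[0, 0], [0, 0]] with rank 0, so corank 2. A Groebner basis of the Jacobian ideal J(f) in C{x,y} is {x*y^2, -x*y/12 + y^3, x^2 + x*y/3}; counting standard monomials gives mu = 5. Corank 2; j^3 = x^2*(3*x + y) has shape L^2 M (L != M), so D-series; mu = 5 gives D_5.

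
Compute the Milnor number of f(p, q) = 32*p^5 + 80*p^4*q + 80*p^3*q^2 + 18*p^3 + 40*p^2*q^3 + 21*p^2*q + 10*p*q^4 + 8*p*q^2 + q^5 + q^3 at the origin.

6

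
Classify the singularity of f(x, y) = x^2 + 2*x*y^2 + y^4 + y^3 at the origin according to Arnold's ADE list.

A2

The Hessian of f at 0 has rank 1. Corank 1: A-series; mu = 2 gives A_2.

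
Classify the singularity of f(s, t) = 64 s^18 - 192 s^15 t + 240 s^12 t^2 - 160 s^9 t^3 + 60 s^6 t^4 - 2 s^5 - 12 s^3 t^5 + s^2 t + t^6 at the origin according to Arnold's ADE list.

D_{7}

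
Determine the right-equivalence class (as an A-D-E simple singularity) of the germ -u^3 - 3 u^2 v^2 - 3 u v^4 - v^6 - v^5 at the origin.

The Hessian of f at 0 is [[0, 0], [0, 0]] with rank 0, so corank 2. A Groebner basis of the Jacobian ideal J(f) in C{u,v} is {v^4, u^3, u^2/2 + u*v^2}; counting standard monomials gives mu = 8. Corank 2; j^3 = -u^3 is a perfect cube, so E-series; the 5-jet and mu = 8 give E_8.

E_8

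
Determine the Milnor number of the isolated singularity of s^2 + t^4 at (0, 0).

3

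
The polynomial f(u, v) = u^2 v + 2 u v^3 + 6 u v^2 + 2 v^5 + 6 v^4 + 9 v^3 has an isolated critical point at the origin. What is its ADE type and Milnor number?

Type D_6, Milnor number mu = 6.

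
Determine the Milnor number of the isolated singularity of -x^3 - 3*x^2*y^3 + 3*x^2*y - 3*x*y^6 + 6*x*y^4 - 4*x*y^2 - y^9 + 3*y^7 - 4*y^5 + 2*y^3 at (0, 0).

4

The Hessian of f at 0 has rank 0. Corank 2; j^3 = -(x - y)*(x^2 - 2*x*y + 2*y^2) splits into three distinct lines over C (the quadratic factor has nonzero discriminant), so D_4.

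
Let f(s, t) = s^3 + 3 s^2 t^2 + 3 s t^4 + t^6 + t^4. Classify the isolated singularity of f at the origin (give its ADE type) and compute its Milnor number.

The Hessian of f at 0 is [[0, 0], [0, 0]] with rank 0, so corank 2. A Groebner basis of the Jacobian ideal J(f) in C{s,t} is {s^3, s^2*t, s^2/2 + s*t^2, t^3}; counting standard monomials gives mu = 6. Corank 2; j^3 = s^3 is a perfect cube, so E-series; the 4-jet and mu = 6 give E_6.

Type E_{6}, Milnor number mu = 6.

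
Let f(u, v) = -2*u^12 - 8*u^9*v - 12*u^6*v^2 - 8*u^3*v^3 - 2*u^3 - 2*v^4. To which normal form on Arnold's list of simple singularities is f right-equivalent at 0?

E6

The Hessian of f at 0 is [[0, 0], [0, 0]] with rank 0, so corank 2. A Groebner basis of the Jacobian ideal J(f) in C{u,v} is {v^3, u^2}; counting standard monomials gives mu = 6. Corank 2; j^3 = -2*u^3 is a perfect cube, so E-series; the 4-jet and mu = 6 give E_6.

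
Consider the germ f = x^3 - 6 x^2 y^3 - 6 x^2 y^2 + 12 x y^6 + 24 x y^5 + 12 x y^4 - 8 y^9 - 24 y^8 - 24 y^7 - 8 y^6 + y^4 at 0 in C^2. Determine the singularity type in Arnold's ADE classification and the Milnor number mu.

Type E_{6}, Milnor number mu = 6.

The Hessian of f at 0 is [[0, 0], [0, 0]] with rank 0, so corank 2. A Groebner basis of the Jacobian ideal J(f) in C{x,y} is {x^3, x^2*y, -x^2/4 + x*y^2, y^3}; counting standard monomials gives mu = 6. Corank 2; j^3 = x^3 is a perfect cube, so E-series; the 4-jet and mu = 6 give E_6.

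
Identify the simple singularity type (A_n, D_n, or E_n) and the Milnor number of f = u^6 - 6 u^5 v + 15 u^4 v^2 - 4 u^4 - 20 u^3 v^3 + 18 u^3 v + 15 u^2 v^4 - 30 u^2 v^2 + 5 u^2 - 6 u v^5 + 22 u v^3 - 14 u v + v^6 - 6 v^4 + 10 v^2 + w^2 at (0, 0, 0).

The Hessian of f at 0 has rank 3. Corank 0: nondegenerate Morse point, so A_1.

Type A_{1}, Milnor number mu = 1.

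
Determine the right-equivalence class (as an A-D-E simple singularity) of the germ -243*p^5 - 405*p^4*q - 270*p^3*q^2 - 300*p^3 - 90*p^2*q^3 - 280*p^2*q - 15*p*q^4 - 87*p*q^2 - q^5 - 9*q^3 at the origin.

D_6

The Hessian of f at 0 has rank 0. Corank 2; j^3 = -(3*p + q)*(10*p + 3*q)^2 has shape L^2 M (L != M), so D-series; mu = 6 gives D_6.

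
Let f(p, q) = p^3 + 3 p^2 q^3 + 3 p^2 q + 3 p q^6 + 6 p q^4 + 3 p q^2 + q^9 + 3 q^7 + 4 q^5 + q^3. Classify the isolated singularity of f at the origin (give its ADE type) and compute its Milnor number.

Type E_8, Milnor number mu = 8.

The Hessian of f at 0 has rank 0. Corank 2; j^3 = (p + q)^3 is a perfect cube, so E-series; the 5-jet and mu = 8 give E_8.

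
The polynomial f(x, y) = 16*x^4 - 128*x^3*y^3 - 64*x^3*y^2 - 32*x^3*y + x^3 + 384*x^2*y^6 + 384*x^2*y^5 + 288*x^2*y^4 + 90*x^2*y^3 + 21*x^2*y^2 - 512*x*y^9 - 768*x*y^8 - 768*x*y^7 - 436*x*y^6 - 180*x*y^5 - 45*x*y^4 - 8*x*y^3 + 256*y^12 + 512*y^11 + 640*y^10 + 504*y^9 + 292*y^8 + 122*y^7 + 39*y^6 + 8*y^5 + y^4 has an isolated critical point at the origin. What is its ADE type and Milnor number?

Type E_{6}, Milnor number mu = 6.

The Hessian of f at 0 has rank 0. Corank 2; j^3 = x^3 is a perfect cube, so E-series; the 4-jet and mu = 6 give E_6.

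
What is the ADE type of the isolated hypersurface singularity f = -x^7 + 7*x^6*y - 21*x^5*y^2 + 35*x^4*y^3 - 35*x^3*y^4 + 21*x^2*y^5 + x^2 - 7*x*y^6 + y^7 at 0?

The Hessian of f at 0 is [[2, 0], [0, 0]] with rank 1, so corank 1. A Groebner basis of the Jacobian ideal J(f) in C{x,y} is {y^6, x}; counting standard monomials gives mu = 6. Corank 1: A-series; mu = 6 gives A_6.

A_6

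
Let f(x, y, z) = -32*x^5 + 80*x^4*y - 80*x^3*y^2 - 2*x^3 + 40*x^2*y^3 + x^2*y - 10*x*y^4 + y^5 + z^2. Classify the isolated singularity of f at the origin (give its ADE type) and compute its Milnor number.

Type D_6, Milnor number mu = 6.

The Hessian of f at 0 is [[0, 0, 0], [0, 0, 0], [0, 0, 2]] with rank 1, so corank 2. A Groebner basis of the Jacobian ideal J(f) in C{x,y,z} is {x*y/10 + y^4, x*y^2, x^2 - x*y/2, z}; counting standard monomials gives mu = 6. Corank 2; j^3 = -x^2*(2*x - y) has shape L^2 M (L != M), so D-series; mu = 6 gives D_6.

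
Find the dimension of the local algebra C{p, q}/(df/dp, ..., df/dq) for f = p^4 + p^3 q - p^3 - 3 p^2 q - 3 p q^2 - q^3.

7

The Hessian of f at 0 has rank 0. Corank 2; j^3 = -(p + q)^3 is a perfect cube, so E-series; the 4-jet and mu = 7 give E_7.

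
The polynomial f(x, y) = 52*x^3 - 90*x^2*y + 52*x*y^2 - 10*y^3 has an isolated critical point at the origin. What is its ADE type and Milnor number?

The Hessian of f at 0 is [[0, 0], [0, 0]] with rank 0, so corank 2. A Groebner basis of the Jacobian ideal J(f) in C{x,y} is {y^3, x^2 + y^2/3, x*y}; counting standard monomials gives mu = 4. Corank 2; j^3 = 2*(2*x - y)*(13*x^2 - 16*x*y + 5*y^2) splits into three distinct lines over C (the quadratic factor has nonzero discriminant), so D_4.

Type D_{4}, Milnor number mu = 4.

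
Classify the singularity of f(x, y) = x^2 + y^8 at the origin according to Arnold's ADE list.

The Hessian of f at 0 is [[2, 0], [0, 0]] with rank 1, so corank 1. A Groebner basis of the Jacobian ideal J(f) in C{x,y} is {y^7, x}; counting standard monomials gives mu = 7. Corank 1: A-series; mu = 7 gives A_7.

A_{7}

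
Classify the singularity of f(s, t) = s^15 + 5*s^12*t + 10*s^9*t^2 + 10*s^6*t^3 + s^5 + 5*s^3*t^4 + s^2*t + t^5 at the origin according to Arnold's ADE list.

D_{6}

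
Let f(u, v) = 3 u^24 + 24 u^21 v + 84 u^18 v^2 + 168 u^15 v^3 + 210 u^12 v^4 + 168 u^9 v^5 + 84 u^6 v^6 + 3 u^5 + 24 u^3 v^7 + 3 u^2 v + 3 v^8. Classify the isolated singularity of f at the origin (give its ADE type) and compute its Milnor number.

Type D_9, Milnor number mu = 9.

The Hessian of f at 0 has rank 0. Corank 2; j^3 = 3*u^2*v has shape L^2 M (L != M), so D-series; mu = 9 gives D_9.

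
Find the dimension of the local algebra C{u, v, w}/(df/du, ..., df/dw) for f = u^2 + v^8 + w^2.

7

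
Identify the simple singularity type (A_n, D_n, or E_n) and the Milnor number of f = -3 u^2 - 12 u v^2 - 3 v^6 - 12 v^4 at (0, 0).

The Hessian of f at 0 has rank 1. Corank 1: A-series; mu = 5 gives A_5.

Type A5, Milnor number mu = 5.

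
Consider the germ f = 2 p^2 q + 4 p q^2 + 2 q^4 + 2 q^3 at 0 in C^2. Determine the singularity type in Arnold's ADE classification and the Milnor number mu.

Type D5, Milnor number mu = 5.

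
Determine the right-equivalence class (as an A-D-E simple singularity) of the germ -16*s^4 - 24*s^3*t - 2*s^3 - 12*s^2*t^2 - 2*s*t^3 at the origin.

The Hessian of f at 0 is [[0, 0], [0, 0]] with rank 0, so corank 2. A Groebner basis of the Jacobian ideal J(f) in C{s,t} is {3*s^2/4 + t^4 + t^3/4, s^3, s^2*t - s^2/4 - t^3/12, s^2 + s*t^2 + t^3/3}; counting standard monomials gives mu = 7. Corank 2; j^3 = -2*s^3 is a perfect cube, so E-series; the 4-jet and mu = 7 give E_7.

E_{7}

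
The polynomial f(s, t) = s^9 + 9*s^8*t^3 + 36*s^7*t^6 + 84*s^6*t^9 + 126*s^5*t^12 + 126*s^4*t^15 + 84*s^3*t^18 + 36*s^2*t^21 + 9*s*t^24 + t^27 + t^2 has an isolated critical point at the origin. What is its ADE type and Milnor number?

Type A_8, Milnor number mu = 8.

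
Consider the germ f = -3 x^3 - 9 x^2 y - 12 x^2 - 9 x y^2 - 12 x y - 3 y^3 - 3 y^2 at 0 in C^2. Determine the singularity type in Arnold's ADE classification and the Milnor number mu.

Type A_{2}, Milnor number mu = 2.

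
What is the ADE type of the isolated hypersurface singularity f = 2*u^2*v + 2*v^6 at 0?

D_{7}

The Hessian of f at 0 has rank 0. Corank 2; j^3 = 2*u^2*v has shape L^2 M (L != M), so D-series; mu = 7 gives D_7.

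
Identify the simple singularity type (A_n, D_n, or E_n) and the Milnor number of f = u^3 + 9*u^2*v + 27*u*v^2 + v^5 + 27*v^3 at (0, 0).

Type E8, Milnor number mu = 8.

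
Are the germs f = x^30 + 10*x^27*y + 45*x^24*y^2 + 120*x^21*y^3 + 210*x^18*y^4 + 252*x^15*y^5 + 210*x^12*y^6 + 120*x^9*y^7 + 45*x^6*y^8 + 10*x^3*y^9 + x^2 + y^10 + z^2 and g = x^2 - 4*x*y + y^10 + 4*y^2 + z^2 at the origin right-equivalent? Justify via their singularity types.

Yes.

The Hessian of f at 0 has rank 2. Corank 1: A-series; mu = 9 gives A_9. The Hessian of g at 0 has rank 2. Corank 1: A-series; mu = 9 gives A_9. Both have type A_9, hence right-equivalent.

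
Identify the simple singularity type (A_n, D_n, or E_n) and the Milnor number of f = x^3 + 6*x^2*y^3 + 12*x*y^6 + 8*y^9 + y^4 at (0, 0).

The Hessian of f at 0 has rank 0. Corank 2; j^3 = x^3 is a perfect cube, so E-series; the 4-jet and mu = 6 give E_6.

Type E_6, Milnor number mu = 6.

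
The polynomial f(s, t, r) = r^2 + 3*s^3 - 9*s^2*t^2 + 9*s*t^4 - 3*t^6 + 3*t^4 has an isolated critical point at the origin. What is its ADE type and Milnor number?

Type E_6, Milnor number mu = 6.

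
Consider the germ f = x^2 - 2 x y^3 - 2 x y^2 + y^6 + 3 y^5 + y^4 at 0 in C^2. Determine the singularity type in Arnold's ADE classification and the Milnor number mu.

The Hessian of f at 0 has rank 1. Corank 1: A-series; mu = 4 gives A_4.

Type A_4, Milnor number mu = 4.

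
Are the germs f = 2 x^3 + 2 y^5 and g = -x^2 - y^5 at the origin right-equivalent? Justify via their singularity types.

No.

The Hessian of f at 0 has rank 0. Corank 2; j^3 = 2*x^3 is a perfect cube, so E-series; the 5-jet and mu = 8 give E_8. The Hessian of g at 0 has rank 1. Corank 1: A-series; mu = 4 gives A_4. f is E_8 but g is A_4, hence not right-equivalent.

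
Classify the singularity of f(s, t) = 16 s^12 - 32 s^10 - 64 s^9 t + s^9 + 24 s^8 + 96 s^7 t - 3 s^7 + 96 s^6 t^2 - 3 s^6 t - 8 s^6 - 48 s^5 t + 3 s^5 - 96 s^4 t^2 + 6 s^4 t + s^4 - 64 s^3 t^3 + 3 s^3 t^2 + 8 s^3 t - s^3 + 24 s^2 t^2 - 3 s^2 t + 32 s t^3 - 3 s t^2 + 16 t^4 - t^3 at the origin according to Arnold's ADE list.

E_{6}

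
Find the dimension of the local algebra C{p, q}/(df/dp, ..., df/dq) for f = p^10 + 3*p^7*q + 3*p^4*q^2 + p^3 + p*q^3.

The Hessian of f at 0 is [[0, 0], [0, 0]] with rank 0, so corank 2. A Groebner basis of the Jacobian ideal J(f) in C{p,q} is {p^3, p*q^2, 3*p^2 + q^3}; counting standard monomials gives mu = 7. Corank 2; j^3 = p^3 is a perfect cube, so E-series; the 4-jet and mu = 7 give E_7.

7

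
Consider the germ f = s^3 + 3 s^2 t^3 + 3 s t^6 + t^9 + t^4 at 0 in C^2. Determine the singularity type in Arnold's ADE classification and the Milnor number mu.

Type E_{6}, Milnor number mu = 6.

The Hessian of f at 0 has rank 0. Corank 2; j^3 = s^3 is a perfect cube, so E-series; the 4-jet and mu = 6 give E_6.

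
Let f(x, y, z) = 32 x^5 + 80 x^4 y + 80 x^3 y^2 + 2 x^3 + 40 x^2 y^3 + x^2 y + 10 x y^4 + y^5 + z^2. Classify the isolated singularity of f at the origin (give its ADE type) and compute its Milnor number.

The Hessian of f at 0 is [[0, 0, 0], [0, 0, 0], [0, 0, 2]] with rank 1, so corank 2. A Groebner basis of the Jacobian ideal J(f) in C{x,y,z} is {-x*y/10 + y^4, x*y^2, x^2 + x*y/2, z}; counting standard monomials gives mu = 6. Corank 2; j^3 = x^2*(2*x + y) has shape L^2 M (L != M), so D-series; mu = 6 gives D_6.

Type D_6, Milnor number mu = 6.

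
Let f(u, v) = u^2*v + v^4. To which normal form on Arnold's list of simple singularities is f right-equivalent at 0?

D_{5}

The Hessian of f at 0 has rank 0. Corank 2; j^3 = u^2*v has shape L^2 M (L != M), so D-series; mu = 5 gives D_5.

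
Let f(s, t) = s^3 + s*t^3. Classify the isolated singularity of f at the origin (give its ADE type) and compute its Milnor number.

The Hessian of f at 0 has rank 0. Corank 2; j^3 = s^3 is a perfect cube, so E-series; the 4-jet and mu = 7 give E_7.

Type E_7, Milnor number mu = 7.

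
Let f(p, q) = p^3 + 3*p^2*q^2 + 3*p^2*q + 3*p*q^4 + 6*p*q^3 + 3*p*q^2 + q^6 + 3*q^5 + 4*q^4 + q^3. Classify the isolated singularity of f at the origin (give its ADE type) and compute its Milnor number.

Type E6, Milnor number mu = 6.

The Hessian of f at 0 has rank 0. Corank 2; j^3 = (p + q)^3 is a perfect cube, so E-series; the 4-jet and mu = 6 give E_6.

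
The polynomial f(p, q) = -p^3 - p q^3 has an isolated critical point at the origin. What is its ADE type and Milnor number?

The Hessian of f at 0 is [[0, 0], [0, 0]] with rank 0, so corank 2. A Groebner basis of the Jacobian ideal J(f) in C{p,q} is {p^3, p*q^2, 3*p^2 + q^3}; counting standard monomials gives mu = 7. Corank 2; j^3 = -p^3 is a perfect cube, so E-series; the 4-jet and mu = 7 give E_7.

Type E7, Milnor number mu = 7.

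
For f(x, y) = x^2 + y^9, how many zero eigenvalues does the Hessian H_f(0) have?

1

The Hessian at 0 is [[2, 0], [0, 0]] of rank 1; hence corank 1.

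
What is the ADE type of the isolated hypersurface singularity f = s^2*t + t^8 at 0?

D_9

The Hessian of f at 0 is [[0, 0], [0, 0]] with rank 0, so corank 2. A Groebner basis of the Jacobian ideal J(f) in C{s,t} is {s^2/8 + t^7, s^3, s*t}; counting standard monomials gives mu = 9. Corank 2; j^3 = s^2*t has shape L^2 M (L != M), so D-series; mu = 9 gives D_9.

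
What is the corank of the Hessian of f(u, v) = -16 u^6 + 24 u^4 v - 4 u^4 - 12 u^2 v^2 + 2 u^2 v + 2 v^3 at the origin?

2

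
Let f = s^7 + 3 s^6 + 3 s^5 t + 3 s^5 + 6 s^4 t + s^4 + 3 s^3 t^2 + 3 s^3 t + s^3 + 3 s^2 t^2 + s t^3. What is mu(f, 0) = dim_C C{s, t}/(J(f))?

7

The Hessian of f at 0 has rank 0. Corank 2; j^3 = s^3 is a perfect cube, so E-series; the 4-jet and mu = 7 give E_7.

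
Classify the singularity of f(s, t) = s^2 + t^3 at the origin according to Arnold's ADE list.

The Hessian of f at 0 is [[2, 0], [0, 0]] with rank 1, so corank 1. A Groebner basis of the Jacobian ideal J(f) in C{s,t} is {t^2, s}; counting standard monomials gives mu = 2. Corank 1: A-series; mu = 2 gives A_2.

A2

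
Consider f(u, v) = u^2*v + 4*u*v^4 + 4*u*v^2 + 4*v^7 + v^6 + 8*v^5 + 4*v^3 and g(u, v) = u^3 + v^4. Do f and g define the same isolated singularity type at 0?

No.

The Hessian of f at 0 has rank 0. Corank 2; j^3 = v*(u + 2*v)^2 has shape L^2 M (L != M), so D-series; mu = 7 gives D_7. The Hessian of g at 0 has rank 0. Corank 2; j^3 = u^3 is a perfect cube, so E-series; the 4-jet and mu = 6 give E_6. f is D_7 but g is E_6, hence not right-equivalent.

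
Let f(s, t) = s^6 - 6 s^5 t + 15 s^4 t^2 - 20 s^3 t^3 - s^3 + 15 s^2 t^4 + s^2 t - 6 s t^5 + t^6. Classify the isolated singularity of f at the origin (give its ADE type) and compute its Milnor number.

The Hessian of f at 0 has rank 0. Corank 2; j^3 = -s^2*(s - t) has shape L^2 M (L != M), so D-series; mu = 7 gives D_7.

Type D_7, Milnor number mu = 7.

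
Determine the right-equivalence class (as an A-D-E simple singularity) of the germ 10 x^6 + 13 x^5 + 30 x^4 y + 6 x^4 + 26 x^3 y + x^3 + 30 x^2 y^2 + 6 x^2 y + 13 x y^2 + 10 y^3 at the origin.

D_{4}

The Hessian of f at 0 has rank 0. Corank 2; j^3 = (x + 2*y)*(x^2 + 4*x*y + 5*y^2) splits into three distinct lines over C (the quadratic factor has nonzero discriminant), so D_4.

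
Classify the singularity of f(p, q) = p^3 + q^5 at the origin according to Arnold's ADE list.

The Hessian of f at 0 has rank 0. Corank 2; j^3 = p^3 is a perfect cube, so E-series; the 5-jet and mu = 8 give E_8.

E_{8}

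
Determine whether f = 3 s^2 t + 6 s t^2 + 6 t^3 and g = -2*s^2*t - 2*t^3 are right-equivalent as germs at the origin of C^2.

Yes.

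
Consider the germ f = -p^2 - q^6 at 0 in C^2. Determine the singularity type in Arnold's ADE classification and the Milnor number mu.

Type A5, Milnor number mu = 5.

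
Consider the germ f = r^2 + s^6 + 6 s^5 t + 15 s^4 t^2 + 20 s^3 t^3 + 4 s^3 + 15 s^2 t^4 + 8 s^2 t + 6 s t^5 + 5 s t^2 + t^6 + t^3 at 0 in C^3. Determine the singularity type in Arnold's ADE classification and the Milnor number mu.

The Hessian of f at 0 is [[0, 0, 0], [0, 0, 0], [0, 0, 2]] with rank 1, so corank 2. A Groebner basis of the Jacobian ideal J(f) in C{s,t,r} is {-32*s*t/3 + t^5 - 16*t^2/3, s*t^2 + t^3/2, s^2 + 3*s*t/2 + t^2/2, r}; counting standard monomials gives mu = 7. Corank 2; j^3 = (s + t)*(2*s + t)^2 has shape L^2 M (L != M), so D-series; mu = 7 gives D_7.

Type D7, Milnor number mu = 7.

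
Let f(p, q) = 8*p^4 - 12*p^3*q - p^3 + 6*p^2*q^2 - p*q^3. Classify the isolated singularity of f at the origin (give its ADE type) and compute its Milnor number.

Type E_7, Milnor number mu = 7.

The Hessian of f at 0 is [[0, 0], [0, 0]] with rank 0, so corank 2. A Groebner basis of the Jacobian ideal J(f) in C{p,q} is {3*p^2/4 + q^4 + q^3/4, p^3, p^2*q - p^2/4 - q^3/12, -p^2 + p*q^2 - q^3/3}; counting standard monomials gives mu = 7. Corank 2; j^3 = -p^3 is a perfect cube, so E-series; the 4-jet and mu = 7 give E_7.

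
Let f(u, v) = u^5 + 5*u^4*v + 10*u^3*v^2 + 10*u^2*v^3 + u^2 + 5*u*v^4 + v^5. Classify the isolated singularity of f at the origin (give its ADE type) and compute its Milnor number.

Type A_4, Milnor number mu = 4.

The Hessian of f at 0 is [[2, 0], [0, 0]] with rank 1, so corank 1. A Groebner basis of the Jacobian ideal J(f) in C{u,v} is {v^4, u}; counting standard monomials gives mu = 4. Corank 1: A-series; mu = 4 gives A_4.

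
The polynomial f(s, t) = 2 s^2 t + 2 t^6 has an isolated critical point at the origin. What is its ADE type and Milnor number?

Type D7, Milnor number mu = 7.

The Hessian of f at 0 has rank 0. Corank 2; j^3 = 2*s^2*t has shape L^2 M (L != M), so D-series; mu = 7 gives D_7.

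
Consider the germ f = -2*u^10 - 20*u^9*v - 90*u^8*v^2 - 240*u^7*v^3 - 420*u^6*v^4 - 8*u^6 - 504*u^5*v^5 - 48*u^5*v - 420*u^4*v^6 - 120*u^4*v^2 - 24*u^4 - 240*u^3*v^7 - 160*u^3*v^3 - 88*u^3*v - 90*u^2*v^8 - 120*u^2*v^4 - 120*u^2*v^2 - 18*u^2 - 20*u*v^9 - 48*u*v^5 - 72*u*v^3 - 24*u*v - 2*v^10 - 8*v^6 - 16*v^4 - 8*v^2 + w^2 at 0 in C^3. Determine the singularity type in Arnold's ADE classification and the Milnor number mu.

Type A_9, Milnor number mu = 9.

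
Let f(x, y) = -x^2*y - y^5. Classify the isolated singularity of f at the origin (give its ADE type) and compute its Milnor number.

Type D6, Milnor number mu = 6.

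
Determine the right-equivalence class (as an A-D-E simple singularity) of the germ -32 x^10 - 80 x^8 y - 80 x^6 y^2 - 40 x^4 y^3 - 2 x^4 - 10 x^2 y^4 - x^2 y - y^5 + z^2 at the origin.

D_6

The Hessian of f at 0 is [[0, 0, 0], [0, 0, 0], [0, 0, 2]] with rank 1, so corank 2. A Groebner basis of the Jacobian ideal J(f) in C{x,y,z} is {x^2/5 + y^4, x^3, x*y, z}; counting standard monomials gives mu = 6. Corank 2; j^3 = -x^2*y has shape L^2 M (L != M), so D-series; mu = 6 gives D_6.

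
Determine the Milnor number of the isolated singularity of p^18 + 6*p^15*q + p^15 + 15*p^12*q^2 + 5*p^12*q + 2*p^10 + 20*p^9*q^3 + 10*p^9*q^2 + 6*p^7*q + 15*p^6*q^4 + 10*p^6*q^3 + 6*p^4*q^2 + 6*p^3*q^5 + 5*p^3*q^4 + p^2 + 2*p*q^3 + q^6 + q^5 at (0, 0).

4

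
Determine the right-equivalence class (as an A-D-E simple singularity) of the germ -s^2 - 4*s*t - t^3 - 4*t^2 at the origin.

A_2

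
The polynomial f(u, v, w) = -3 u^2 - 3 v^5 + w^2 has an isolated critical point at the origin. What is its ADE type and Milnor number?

Type A_{4}, Milnor number mu = 4.

The Hessian of f at 0 has rank 2. Corank 1: A-series; mu = 4 gives A_4.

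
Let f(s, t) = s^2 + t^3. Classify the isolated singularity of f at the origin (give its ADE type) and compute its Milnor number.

The Hessian of f at 0 is [[2, 0], [0, 0]] with rank 1, so corank 1. A Groebner basis of the Jacobian ideal J(f) in C{s,t} is {t^2, s}; counting standard monomials gives mu = 2. Corank 1: A-series; mu = 2 gives A_2.

Type A2, Milnor number mu = 2.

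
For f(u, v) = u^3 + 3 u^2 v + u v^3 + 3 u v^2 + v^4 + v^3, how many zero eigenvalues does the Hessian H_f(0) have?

The Hessian at 0 is [[0, 0], [0, 0]] of rank 0; hence corank 2.

2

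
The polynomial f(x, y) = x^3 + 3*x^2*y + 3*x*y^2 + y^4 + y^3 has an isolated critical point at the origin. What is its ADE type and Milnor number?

Type E_{6}, Milnor number mu = 6.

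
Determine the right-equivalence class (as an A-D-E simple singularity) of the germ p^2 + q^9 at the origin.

A_{8}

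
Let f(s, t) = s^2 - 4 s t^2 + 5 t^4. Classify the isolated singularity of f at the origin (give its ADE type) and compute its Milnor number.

The Hessian of f at 0 is [[2, 0], [0, 0]] with rank 1, so corank 1. A Groebner basis of the Jacobian ideal J(f) in C{s,t} is {s^2, s*t, -s/2 + t^2}; counting standard monomials gives mu = 3. Corank 1: A-series; mu = 3 gives A_3.

Type A_3, Milnor number mu = 3.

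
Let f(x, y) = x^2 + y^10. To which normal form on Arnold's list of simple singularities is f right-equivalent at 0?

A_{9}

The Hessian of f at 0 has rank 1. Corank 1: A-series; mu = 9 gives A_9.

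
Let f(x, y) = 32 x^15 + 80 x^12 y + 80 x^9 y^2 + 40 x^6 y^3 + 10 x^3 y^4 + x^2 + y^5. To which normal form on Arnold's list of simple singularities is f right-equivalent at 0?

The Hessian of f at 0 has rank 1. Corank 1: A-series; mu = 4 gives A_4.

A_{4}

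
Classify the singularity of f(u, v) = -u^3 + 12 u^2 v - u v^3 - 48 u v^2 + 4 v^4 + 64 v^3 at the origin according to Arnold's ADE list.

E7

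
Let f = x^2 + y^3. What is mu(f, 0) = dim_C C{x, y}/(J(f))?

2

The Hessian of f at 0 is [[2, 0], [0, 0]] with rank 1, so corank 1. A Groebner basis of the Jacobian ideal J(f) in C{x,y} is {y^2, x}; counting standard monomials gives mu = 2. Corank 1: A-series; mu = 2 gives A_2.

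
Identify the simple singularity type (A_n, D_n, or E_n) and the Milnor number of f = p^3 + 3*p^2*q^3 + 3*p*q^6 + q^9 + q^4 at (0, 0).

Type E_6, Milnor number mu = 6.

The Hessian of f at 0 has rank 0. Corank 2; j^3 = p^3 is a perfect cube, so E-series; the 4-jet and mu = 6 give E_6.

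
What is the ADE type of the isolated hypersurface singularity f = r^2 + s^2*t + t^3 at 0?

The Hessian of f at 0 has rank 1. Corank 2; j^3 = t*(s^2 + t^2) splits into three distinct lines over C (the quadratic factor has nonzero discriminant), so D_4.

D4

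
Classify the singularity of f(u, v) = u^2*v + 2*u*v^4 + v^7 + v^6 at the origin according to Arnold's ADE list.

D_7

The Hessian of f at 0 is [[0, 0], [0, 0]] with rank 0, so corank 2. A Groebner basis of the Jacobian ideal J(f) in C{u,v} is {u*v + v^4, u^3, u^2*v, -u^2/6 + u*v^2}; counting standard monomials gives mu = 7. Corank 2; j^3 = u^2*v has shape L^2 M (L != M), so D-series; mu = 7 gives D_7.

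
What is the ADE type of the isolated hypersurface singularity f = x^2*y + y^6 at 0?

The Hessian of f at 0 is [[0, 0], [0, 0]] with rank 0, so corank 2. A Groebner basis of the Jacobian ideal J(f) in C{x,y} is {x^2/6 + y^5, x^3, x*y}; counting standard monomials gives mu = 7. Corank 2; j^3 = x^2*y has shape L^2 M (L != M), so D-series; mu = 7 gives D_7.

D_7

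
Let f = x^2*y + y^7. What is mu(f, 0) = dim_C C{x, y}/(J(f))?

8

The Hessian of f at 0 is [[0, 0], [0, 0]] with rank 0, so corank 2. A Groebner basis of the Jacobian ideal J(f) in C{x,y} is {x^2/7 + y^6, x^3, x*y}; counting standard monomials gives mu = 8. Corank 2; j^3 = x^2*y has shape L^2 M (L != M), so D-series; mu = 8 gives D_8.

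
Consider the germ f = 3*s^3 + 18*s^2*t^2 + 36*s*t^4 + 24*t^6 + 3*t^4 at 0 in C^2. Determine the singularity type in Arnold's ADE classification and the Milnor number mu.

Type E_{6}, Milnor number mu = 6.

The Hessian of f at 0 is [[0, 0], [0, 0]] with rank 0, so corank 2. A Groebner basis of the Jacobian ideal J(f) in C{s,t} is {s^3, s^2*t, s^2/4 + s*t^2, t^3}; counting standard monomials gives mu = 6. Corank 2; j^3 = 3*s^3 is a perfect cube, so E-series; the 4-jet and mu = 6 give E_6.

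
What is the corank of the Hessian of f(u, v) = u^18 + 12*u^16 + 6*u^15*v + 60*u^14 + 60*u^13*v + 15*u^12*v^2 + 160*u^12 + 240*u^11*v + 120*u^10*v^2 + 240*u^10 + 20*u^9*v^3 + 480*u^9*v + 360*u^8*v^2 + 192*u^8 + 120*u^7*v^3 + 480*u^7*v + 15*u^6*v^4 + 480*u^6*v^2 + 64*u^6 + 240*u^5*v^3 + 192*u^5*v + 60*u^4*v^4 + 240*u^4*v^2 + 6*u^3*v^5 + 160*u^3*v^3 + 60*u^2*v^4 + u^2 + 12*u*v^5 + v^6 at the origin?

Hessian at 0 has rank 1.

1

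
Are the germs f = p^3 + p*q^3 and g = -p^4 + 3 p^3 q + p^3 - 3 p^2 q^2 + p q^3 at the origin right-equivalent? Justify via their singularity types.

The Hessian of f at 0 has rank 0. Corank 2; j^3 = p^3 is a perfect cube, so E-series; the 4-jet and mu = 7 give E_7. The Hessian of g at 0 has rank 0. Corank 2; j^3 = p^3 is a perfect cube, so E-series; the 4-jet and mu = 7 give E_7. Both have type E_7, hence right-equivalent.

Yes.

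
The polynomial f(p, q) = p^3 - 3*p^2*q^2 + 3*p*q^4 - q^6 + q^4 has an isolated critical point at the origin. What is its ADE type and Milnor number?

Type E_6, Milnor number mu = 6.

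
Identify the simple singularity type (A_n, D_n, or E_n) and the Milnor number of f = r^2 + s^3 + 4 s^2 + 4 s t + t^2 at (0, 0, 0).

Type A_{2}, Milnor number mu = 2.

The Hessian of f at 0 has rank 2. Corank 1: A-series; mu = 2 gives A_2.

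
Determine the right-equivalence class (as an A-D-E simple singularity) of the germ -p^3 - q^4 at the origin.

E_{6}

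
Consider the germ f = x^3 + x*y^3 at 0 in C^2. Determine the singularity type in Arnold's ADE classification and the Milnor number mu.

The Hessian of f at 0 has rank 0. Corank 2; j^3 = x^3 is a perfect cube, so E-series; the 4-jet and mu = 7 give E_7.

Type E7, Milnor number mu = 7.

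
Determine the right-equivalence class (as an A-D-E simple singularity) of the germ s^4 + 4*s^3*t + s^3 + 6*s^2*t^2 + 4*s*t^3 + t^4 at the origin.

E_6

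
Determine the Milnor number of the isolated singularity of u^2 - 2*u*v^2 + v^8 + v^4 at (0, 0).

The Hessian of f at 0 is [[2, 0], [0, 0]] with rank 1, so corank 1. A Groebner basis of the Jacobian ideal J(f) in C{u,v} is {u^4, u^3*v, -u + v^2}; counting standard monomials gives mu = 7. Corank 1: A-series; mu = 7 gives A_7.

7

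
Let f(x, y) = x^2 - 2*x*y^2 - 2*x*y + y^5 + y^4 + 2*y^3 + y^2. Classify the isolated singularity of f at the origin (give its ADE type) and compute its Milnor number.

Type A_{4}, Milnor number mu = 4.

The Hessian of f at 0 has rank 1. Corank 1: A-series; mu = 4 gives A_4.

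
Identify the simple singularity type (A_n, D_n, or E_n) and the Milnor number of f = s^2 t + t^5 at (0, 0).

Type D6, Milnor number mu = 6.

The Hessian of f at 0 has rank 0. Corank 2; j^3 = s^2*t has shape L^2 M (L != M), so D-series; mu = 6 gives D_6.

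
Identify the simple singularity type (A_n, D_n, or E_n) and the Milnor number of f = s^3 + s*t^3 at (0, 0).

Type E_7, Milnor number mu = 7.

The Hessian of f at 0 has rank 0. Corank 2; j^3 = s^3 is a perfect cube, so E-series; the 4-jet and mu = 7 give E_7.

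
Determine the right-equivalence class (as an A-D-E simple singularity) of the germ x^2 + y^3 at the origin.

A2

The Hessian of f at 0 is [[2, 0], [0, 0]] with rank 1, so corank 1. A Groebner basis of the Jacobian ideal J(f) in C{x,y} is {y^2, x}; counting standard monomials gives mu = 2. Corank 1: A-series; mu = 2 gives A_2.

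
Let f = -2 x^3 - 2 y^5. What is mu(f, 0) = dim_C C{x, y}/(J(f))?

8

The Hessian of f at 0 has rank 0. Corank 2; j^3 = -2*x^3 is a perfect cube, so E-series; the 5-jet and mu = 8 give E_8.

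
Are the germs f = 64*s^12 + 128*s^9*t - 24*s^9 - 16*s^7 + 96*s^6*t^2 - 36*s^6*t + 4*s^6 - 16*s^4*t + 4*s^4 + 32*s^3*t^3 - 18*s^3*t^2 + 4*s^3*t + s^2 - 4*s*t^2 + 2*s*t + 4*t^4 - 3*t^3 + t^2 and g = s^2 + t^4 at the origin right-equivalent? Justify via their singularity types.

The Hessian of f at 0 is [[2, 2], [2, 2]] with rank 1, so corank 1. A Groebner basis of the Jacobian ideal J(f) in C{s,t} is {t^2, s + t}; counting standard monomials gives mu = 2. Corank 1: A-series; mu = 2 gives A_2. The Hessian of g at 0 is [[2, 0], [0, 0]] with rank 1, so corank 1. A Groebner basis of the Jacobian ideal J(g) in C{s,t} is {t^3, s}; counting standard monomials gives mu = 3. Corank 1: A-series; mu = 3 gives A_3. f is A_2 but g is A_3, hence not right-equivalent.

No.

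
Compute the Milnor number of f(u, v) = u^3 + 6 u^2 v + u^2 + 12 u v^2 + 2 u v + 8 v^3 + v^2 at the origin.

The Hessian of f at 0 has rank 1. Corank 1: A-series; mu = 2 gives A_2.

2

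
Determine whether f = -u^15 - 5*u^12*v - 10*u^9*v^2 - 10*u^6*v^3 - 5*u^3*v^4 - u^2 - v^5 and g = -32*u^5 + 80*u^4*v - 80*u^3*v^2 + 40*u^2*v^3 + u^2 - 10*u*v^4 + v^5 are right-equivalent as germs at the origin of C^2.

The Hessian of f at 0 is [[-2, 0], [0, 0]] with rank 1, so corank 1. A Groebner basis of the Jacobian ideal J(f) in C{u,v} is {v^4, u}; counting standard monomials gives mu = 4. Corank 1: A-series; mu = 4 gives A_4. The Hessian of g at 0 is [[2, 0], [0, 0]] with rank 1, so corank 1. A Groebner basis of the Jacobian ideal J(g) in C{u,v} is {v^4, u}; counting standard monomials gives mu = 4. Corank 1: A-series; mu = 4 gives A_4. Both have type A_4, hence right-equivalent.

Yes.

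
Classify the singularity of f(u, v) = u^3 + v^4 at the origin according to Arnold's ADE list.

The Hessian of f at 0 has rank 0. Corank 2; j^3 = u^3 is a perfect cube, so E-series; the 4-jet and mu = 6 give E_6.

E6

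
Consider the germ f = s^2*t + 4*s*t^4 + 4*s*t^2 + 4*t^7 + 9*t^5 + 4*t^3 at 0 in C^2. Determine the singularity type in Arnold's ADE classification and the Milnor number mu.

The Hessian of f at 0 is [[0, 0], [0, 0]] with rank 0, so corank 2. A Groebner basis of the Jacobian ideal J(f) in C{s,t} is {s*t/2 + t^4 + t^2, s*t^2 + 2*t^3, s^2 + 3*s*t/2 - t^2}; counting standard monomials gives mu = 6. Corank 2; j^3 = t*(s + 2*t)^2 has shape L^2 M (L != M), so D-series; mu = 6 gives D_6.

Type D_6, Milnor number mu = 6.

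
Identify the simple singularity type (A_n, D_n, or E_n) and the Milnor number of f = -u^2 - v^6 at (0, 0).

Type A_{5}, Milnor number mu = 5.

The Hessian of f at 0 has rank 1. Corank 1: A-series; mu = 5 gives A_5.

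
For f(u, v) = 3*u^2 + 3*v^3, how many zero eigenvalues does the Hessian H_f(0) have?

The Hessian at 0 is [[6, 0], [0, 0]] of rank 1; hence corank 1.

1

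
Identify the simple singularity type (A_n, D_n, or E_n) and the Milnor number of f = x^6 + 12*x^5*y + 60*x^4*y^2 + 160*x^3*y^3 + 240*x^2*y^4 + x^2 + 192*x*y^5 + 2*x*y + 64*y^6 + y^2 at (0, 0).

The Hessian of f at 0 has rank 1. Corank 1: A-series; mu = 5 gives A_5.

Type A_5, Milnor number mu = 5.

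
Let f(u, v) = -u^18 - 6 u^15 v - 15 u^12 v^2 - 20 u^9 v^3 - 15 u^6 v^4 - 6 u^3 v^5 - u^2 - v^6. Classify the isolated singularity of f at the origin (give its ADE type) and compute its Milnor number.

Type A_{5}, Milnor number mu = 5.

The Hessian of f at 0 has rank 1. Corank 1: A-series; mu = 5 gives A_5.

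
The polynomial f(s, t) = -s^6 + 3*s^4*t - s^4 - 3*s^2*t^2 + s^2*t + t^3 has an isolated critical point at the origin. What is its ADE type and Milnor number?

Type D4, Milnor number mu = 4.

The Hessian of f at 0 is [[0, 0], [0, 0]] with rank 0, so corank 2. A Groebner basis of the Jacobian ideal J(f) in C{s,t} is {t^3, s^2 + 3*t^2, s*t}; counting standard monomials gives mu = 4. Corank 2; j^3 = t*(s^2 + t^2) splits into three distinct lines over C (the quadratic factor has nonzero discriminant), so D_4.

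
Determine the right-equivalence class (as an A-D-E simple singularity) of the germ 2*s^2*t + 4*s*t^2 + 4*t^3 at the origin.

D_{4}

The Hessian of f at 0 has rank 0. Corank 2; j^3 = 2*t*(s^2 + 2*s*t + 2*t^2) splits into three distinct lines over C (the quadratic factor has nonzero discriminant), so D_4.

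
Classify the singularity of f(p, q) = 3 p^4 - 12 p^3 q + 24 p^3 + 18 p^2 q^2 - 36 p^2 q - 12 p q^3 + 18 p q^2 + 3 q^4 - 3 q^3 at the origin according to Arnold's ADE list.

E_{6}

The Hessian of f at 0 is [[0, 0], [0, 0]] with rank 0, so corank 2. A Groebner basis of the Jacobian ideal J(f) in C{p,q} is {q^4, p*q^2 - 2*q^3/3, p^2 - p*q + q^2/4}; counting standard monomials gives mu = 6. Corank 2; j^3 = 3*(2*p - q)^3 is a perfect cube, so E-series; the 4-jet and mu = 6 give E_6.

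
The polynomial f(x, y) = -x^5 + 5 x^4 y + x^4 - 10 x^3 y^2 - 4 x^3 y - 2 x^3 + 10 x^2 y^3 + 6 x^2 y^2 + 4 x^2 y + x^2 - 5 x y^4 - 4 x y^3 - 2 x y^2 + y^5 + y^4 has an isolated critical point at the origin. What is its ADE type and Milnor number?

Type A4, Milnor number mu = 4.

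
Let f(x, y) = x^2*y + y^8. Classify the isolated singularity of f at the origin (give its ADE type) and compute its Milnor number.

The Hessian of f at 0 has rank 0. Corank 2; j^3 = x^2*y has shape L^2 M (L != M), so D-series; mu = 9 gives D_9.

Type D9, Milnor number mu = 9.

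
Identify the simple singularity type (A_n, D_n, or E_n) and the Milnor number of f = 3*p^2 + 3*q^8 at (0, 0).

Type A_{7}, Milnor number mu = 7.

The Hessian of f at 0 has rank 1. Corank 1: A-series; mu = 7 gives A_7.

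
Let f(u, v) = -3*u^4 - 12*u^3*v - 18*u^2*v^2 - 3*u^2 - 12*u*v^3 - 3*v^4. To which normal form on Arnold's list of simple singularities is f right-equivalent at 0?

The Hessian of f at 0 has rank 1. Corank 1: A-series; mu = 3 gives A_3.

A_{3}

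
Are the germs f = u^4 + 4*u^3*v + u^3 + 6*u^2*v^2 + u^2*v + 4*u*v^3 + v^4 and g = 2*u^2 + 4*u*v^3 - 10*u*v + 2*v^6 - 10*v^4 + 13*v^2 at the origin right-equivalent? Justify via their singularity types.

No.

The Hessian of f at 0 has rank 0. Corank 2; j^3 = u^2*(u + v) has shape L^2 M (L != M), so D-series; mu = 5 gives D_5. The Hessian of g at 0 has rank 2. Corank 0: nondegenerate Morse point, so A_1. f is D_5 but g is A_1, hence not right-equivalent.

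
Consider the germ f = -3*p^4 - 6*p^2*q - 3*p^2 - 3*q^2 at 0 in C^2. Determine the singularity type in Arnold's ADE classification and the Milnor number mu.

Type A1, Milnor number mu = 1.

The Hessian of f at 0 has rank 2. Corank 0: nondegenerate Morse point, so A_1.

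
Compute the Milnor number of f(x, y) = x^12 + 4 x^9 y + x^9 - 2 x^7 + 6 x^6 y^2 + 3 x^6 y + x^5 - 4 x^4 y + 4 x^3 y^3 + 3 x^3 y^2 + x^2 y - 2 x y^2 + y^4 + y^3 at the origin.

The Hessian of f at 0 has rank 0. Corank 2; j^3 = y*(x - y)^2 has shape L^2 M (L != M), so D-series; mu = 5 gives D_5.

5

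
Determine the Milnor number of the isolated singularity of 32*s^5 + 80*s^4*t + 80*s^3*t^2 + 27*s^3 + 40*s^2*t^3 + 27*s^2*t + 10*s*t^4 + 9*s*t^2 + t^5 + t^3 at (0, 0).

8

The Hessian of f at 0 has rank 0. Corank 2; j^3 = (3*s + t)^3 is a perfect cube, so E-series; the 5-jet and mu = 8 give E_8.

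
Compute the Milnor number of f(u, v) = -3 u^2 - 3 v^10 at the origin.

9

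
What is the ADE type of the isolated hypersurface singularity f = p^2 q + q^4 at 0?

D_5

The Hessian of f at 0 has rank 0. Corank 2; j^3 = p^2*q has shape L^2 M (L != M), so D-series; mu = 5 gives D_5.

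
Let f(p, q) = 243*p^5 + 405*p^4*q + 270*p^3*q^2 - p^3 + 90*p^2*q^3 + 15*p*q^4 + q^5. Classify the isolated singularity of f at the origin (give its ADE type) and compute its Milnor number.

The Hessian of f at 0 has rank 0. Corank 2; j^3 = -p^3 is a perfect cube, so E-series; the 5-jet and mu = 8 give E_8.

Type E8, Milnor number mu = 8.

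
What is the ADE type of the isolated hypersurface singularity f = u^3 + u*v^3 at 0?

E_7

The Hessian of f at 0 has rank 0. Corank 2; j^3 = u^3 is a perfect cube, so E-series; the 4-jet and mu = 7 give E_7.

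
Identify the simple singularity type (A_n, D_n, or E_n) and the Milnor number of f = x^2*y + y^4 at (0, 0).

Type D_{5}, Milnor number mu = 5.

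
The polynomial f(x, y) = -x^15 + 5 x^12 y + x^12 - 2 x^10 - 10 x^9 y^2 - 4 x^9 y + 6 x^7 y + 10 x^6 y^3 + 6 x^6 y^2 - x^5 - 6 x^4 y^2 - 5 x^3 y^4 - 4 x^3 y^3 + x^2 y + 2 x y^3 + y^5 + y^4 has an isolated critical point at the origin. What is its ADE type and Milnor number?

Type D_5, Milnor number mu = 5.

The Hessian of f at 0 has rank 0. Corank 2; j^3 = x^2*y has shape L^2 M (L != M), so D-series; mu = 5 gives D_5.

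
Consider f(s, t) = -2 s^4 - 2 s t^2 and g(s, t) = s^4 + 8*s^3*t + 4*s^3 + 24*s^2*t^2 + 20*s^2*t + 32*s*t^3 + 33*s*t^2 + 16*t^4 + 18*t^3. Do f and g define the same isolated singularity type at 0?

Yes.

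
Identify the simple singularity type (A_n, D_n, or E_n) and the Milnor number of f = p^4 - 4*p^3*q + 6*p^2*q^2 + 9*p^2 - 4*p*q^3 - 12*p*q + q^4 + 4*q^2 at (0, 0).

Type A_{3}, Milnor number mu = 3.

The Hessian of f at 0 has rank 1. Corank 1: A-series; mu = 3 gives A_3.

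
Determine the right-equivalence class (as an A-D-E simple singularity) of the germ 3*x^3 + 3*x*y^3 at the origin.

The Hessian of f at 0 has rank 0. Corank 2; j^3 = 3*x^3 is a perfect cube, so E-series; the 4-jet and mu = 7 give E_7.

E7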